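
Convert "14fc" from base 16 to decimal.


Input: "14fc" in base 16
Positional expansion:
  Digit '1' (value 1) x 16^3 = 4096
  Digit '4' (value 4) x 16^2 = 1024
  Digit 'f' (value 15) x 16^1 = 240
  Digit 'c' (value 12) x 16^0 = 12
Sum = 5372

5372


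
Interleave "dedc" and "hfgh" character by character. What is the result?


Interleaving "dedc" and "hfgh":
  Position 0: 'd' from first, 'h' from second => "dh"
  Position 1: 'e' from first, 'f' from second => "ef"
  Position 2: 'd' from first, 'g' from second => "dg"
  Position 3: 'c' from first, 'h' from second => "ch"
Result: dhefdgch

dhefdgch


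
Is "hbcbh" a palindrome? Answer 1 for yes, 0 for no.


Input: hbcbh
Reversed: hbcbh
  Compare pos 0 ('h') with pos 4 ('h'): match
  Compare pos 1 ('b') with pos 3 ('b'): match
Result: palindrome

1


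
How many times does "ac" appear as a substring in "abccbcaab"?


Searching for "ac" in "abccbcaab"
Scanning each position:
  Position 0: "ab" => no
  Position 1: "bc" => no
  Position 2: "cc" => no
  Position 3: "cb" => no
  Position 4: "bc" => no
  Position 5: "ca" => no
  Position 6: "aa" => no
  Position 7: "ab" => no
Total occurrences: 0

0


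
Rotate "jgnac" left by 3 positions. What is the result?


Input: "jgnac", rotate left by 3
First 3 characters: "jgn"
Remaining characters: "ac"
Concatenate remaining + first: "ac" + "jgn" = "acjgn"

acjgn


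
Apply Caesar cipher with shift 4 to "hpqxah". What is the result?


Caesar cipher: shift "hpqxah" by 4
  'h' (pos 7) + 4 = pos 11 = 'l'
  'p' (pos 15) + 4 = pos 19 = 't'
  'q' (pos 16) + 4 = pos 20 = 'u'
  'x' (pos 23) + 4 = pos 1 = 'b'
  'a' (pos 0) + 4 = pos 4 = 'e'
  'h' (pos 7) + 4 = pos 11 = 'l'
Result: ltubel

ltubel


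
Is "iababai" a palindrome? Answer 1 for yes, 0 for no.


Input: iababai
Reversed: iababai
  Compare pos 0 ('i') with pos 6 ('i'): match
  Compare pos 1 ('a') with pos 5 ('a'): match
  Compare pos 2 ('b') with pos 4 ('b'): match
Result: palindrome

1


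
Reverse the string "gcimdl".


Input: gcimdl
Reading characters right to left:
  Position 5: 'l'
  Position 4: 'd'
  Position 3: 'm'
  Position 2: 'i'
  Position 1: 'c'
  Position 0: 'g'
Reversed: ldmicg

ldmicg


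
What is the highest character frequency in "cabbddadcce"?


Input: cabbddadcce
Character counts:
  'a': 2
  'b': 2
  'c': 3
  'd': 3
  'e': 1
Maximum frequency: 3

3


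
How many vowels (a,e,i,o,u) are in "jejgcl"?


Input: jejgcl
Checking each character:
  'j' at position 0: consonant
  'e' at position 1: vowel (running total: 1)
  'j' at position 2: consonant
  'g' at position 3: consonant
  'c' at position 4: consonant
  'l' at position 5: consonant
Total vowels: 1

1


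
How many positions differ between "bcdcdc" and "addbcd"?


Comparing "bcdcdc" and "addbcd" position by position:
  Position 0: 'b' vs 'a' => DIFFER
  Position 1: 'c' vs 'd' => DIFFER
  Position 2: 'd' vs 'd' => same
  Position 3: 'c' vs 'b' => DIFFER
  Position 4: 'd' vs 'c' => DIFFER
  Position 5: 'c' vs 'd' => DIFFER
Positions that differ: 5

5


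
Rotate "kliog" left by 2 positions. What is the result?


Input: "kliog", rotate left by 2
First 2 characters: "kl"
Remaining characters: "iog"
Concatenate remaining + first: "iog" + "kl" = "iogkl"

iogkl


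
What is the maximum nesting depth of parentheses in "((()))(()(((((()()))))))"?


Input: "((()))(()(((((()()))))))"
Tracking depth:
  Position 0 '(': depth becomes 1
  Position 1 '(': depth becomes 2
  Position 2 '(': depth becomes 3
  Position 3 ')': depth becomes 2
  Position 4 ')': depth becomes 1
  Position 5 ')': depth becomes 0
  Position 6 '(': depth becomes 1
  Position 7 '(': depth becomes 2
  Position 8 ')': depth becomes 1
  Position 9 '(': depth becomes 2
  Position 10 '(': depth becomes 3
  Position 11 '(': depth becomes 4
  Position 12 '(': depth becomes 5
  Position 13 '(': depth becomes 6
  Position 14 '(': depth becomes 7
  Position 15 ')': depth becomes 6
  Position 16 '(': depth becomes 7
  Position 17 ')': depth becomes 6
  Position 18 ')': depth becomes 5
  Position 19 ')': depth becomes 4
  Position 20 ')': depth becomes 3
  Position 21 ')': depth becomes 2
  Position 22 ')': depth becomes 1
  Position 23 ')': depth becomes 0
Maximum depth reached: 7

7


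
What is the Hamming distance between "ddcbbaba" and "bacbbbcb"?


Comparing "ddcbbaba" and "bacbbbcb" position by position:
  Position 0: 'd' vs 'b' => differ
  Position 1: 'd' vs 'a' => differ
  Position 2: 'c' vs 'c' => same
  Position 3: 'b' vs 'b' => same
  Position 4: 'b' vs 'b' => same
  Position 5: 'a' vs 'b' => differ
  Position 6: 'b' vs 'c' => differ
  Position 7: 'a' vs 'b' => differ
Total differences (Hamming distance): 5

5


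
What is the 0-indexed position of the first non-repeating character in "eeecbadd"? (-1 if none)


Input: eeecbadd
Character frequencies:
  'a': 1
  'b': 1
  'c': 1
  'd': 2
  'e': 3
Scanning left to right for freq == 1:
  Position 0 ('e'): freq=3, skip
  Position 1 ('e'): freq=3, skip
  Position 2 ('e'): freq=3, skip
  Position 3 ('c'): unique! => answer = 3

3


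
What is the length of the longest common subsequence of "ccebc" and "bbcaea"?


LCS of "ccebc" and "bbcaea"
DP table:
           b    b    c    a    e    a
      0    0    0    0    0    0    0
  c   0    0    0    1    1    1    1
  c   0    0    0    1    1    1    1
  e   0    0    0    1    1    2    2
  b   0    1    1    1    1    2    2
  c   0    1    1    2    2    2    2
LCS length = dp[5][6] = 2

2


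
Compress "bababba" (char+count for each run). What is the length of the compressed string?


Input: bababba
Runs:
  'b' x 1 => "b1"
  'a' x 1 => "a1"
  'b' x 1 => "b1"
  'a' x 1 => "a1"
  'b' x 2 => "b2"
  'a' x 1 => "a1"
Compressed: "b1a1b1a1b2a1"
Compressed length: 12

12


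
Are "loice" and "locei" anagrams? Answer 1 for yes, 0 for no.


Strings: "loice", "locei"
Sorted first:  ceilo
Sorted second: ceilo
Sorted forms match => anagrams

1


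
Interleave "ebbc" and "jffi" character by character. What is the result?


Interleaving "ebbc" and "jffi":
  Position 0: 'e' from first, 'j' from second => "ej"
  Position 1: 'b' from first, 'f' from second => "bf"
  Position 2: 'b' from first, 'f' from second => "bf"
  Position 3: 'c' from first, 'i' from second => "ci"
Result: ejbfbfci

ejbfbfci


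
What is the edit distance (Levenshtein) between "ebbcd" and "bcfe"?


Computing edit distance: "ebbcd" -> "bcfe"
DP table:
           b    c    f    e
      0    1    2    3    4
  e   1    1    2    3    3
  b   2    1    2    3    4
  b   3    2    2    3    4
  c   4    3    2    3    4
  d   5    4    3    3    4
Edit distance = dp[5][4] = 4

4


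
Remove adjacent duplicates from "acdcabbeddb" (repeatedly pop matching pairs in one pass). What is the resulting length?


Input: acdcabbeddb
Stack-based adjacent duplicate removal:
  Read 'a': push. Stack: a
  Read 'c': push. Stack: ac
  Read 'd': push. Stack: acd
  Read 'c': push. Stack: acdc
  Read 'a': push. Stack: acdca
  Read 'b': push. Stack: acdcab
  Read 'b': matches stack top 'b' => pop. Stack: acdca
  Read 'e': push. Stack: acdcae
  Read 'd': push. Stack: acdcaed
  Read 'd': matches stack top 'd' => pop. Stack: acdcae
  Read 'b': push. Stack: acdcaeb
Final stack: "acdcaeb" (length 7)

7


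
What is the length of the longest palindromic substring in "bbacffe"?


Input: "bbacffe"
Checking substrings for palindromes:
  [0:2] "bb" (len 2) => palindrome
  [4:6] "ff" (len 2) => palindrome
Longest palindromic substring: "bb" with length 2

2


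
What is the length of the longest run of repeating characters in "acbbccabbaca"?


Input: "acbbccabbaca"
Scanning for longest run:
  Position 1 ('c'): new char, reset run to 1
  Position 2 ('b'): new char, reset run to 1
  Position 3 ('b'): continues run of 'b', length=2
  Position 4 ('c'): new char, reset run to 1
  Position 5 ('c'): continues run of 'c', length=2
  Position 6 ('a'): new char, reset run to 1
  Position 7 ('b'): new char, reset run to 1
  Position 8 ('b'): continues run of 'b', length=2
  Position 9 ('a'): new char, reset run to 1
  Position 10 ('c'): new char, reset run to 1
  Position 11 ('a'): new char, reset run to 1
Longest run: 'b' with length 2

2


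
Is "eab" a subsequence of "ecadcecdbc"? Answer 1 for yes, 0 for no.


Check if "eab" is a subsequence of "ecadcecdbc"
Greedy scan:
  Position 0 ('e'): matches sub[0] = 'e'
  Position 1 ('c'): no match needed
  Position 2 ('a'): matches sub[1] = 'a'
  Position 3 ('d'): no match needed
  Position 4 ('c'): no match needed
  Position 5 ('e'): no match needed
  Position 6 ('c'): no match needed
  Position 7 ('d'): no match needed
  Position 8 ('b'): matches sub[2] = 'b'
  Position 9 ('c'): no match needed
All 3 characters matched => is a subsequence

1


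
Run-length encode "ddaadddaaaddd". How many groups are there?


Input: ddaadddaaaddd
Scanning for consecutive runs:
  Group 1: 'd' x 2 (positions 0-1)
  Group 2: 'a' x 2 (positions 2-3)
  Group 3: 'd' x 3 (positions 4-6)
  Group 4: 'a' x 3 (positions 7-9)
  Group 5: 'd' x 3 (positions 10-12)
Total groups: 5

5


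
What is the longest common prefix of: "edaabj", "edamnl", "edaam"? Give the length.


Words: edaabj, edamnl, edaam
  Position 0: all 'e' => match
  Position 1: all 'd' => match
  Position 2: all 'a' => match
  Position 3: ('a', 'm', 'a') => mismatch, stop
LCP = "eda" (length 3)

3


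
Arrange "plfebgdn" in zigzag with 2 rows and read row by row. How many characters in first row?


Zigzag "plfebgdn" into 2 rows:
Placing characters:
  'p' => row 0
  'l' => row 1
  'f' => row 0
  'e' => row 1
  'b' => row 0
  'g' => row 1
  'd' => row 0
  'n' => row 1
Rows:
  Row 0: "pfbd"
  Row 1: "legn"
First row length: 4

4


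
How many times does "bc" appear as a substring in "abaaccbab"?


Searching for "bc" in "abaaccbab"
Scanning each position:
  Position 0: "ab" => no
  Position 1: "ba" => no
  Position 2: "aa" => no
  Position 3: "ac" => no
  Position 4: "cc" => no
  Position 5: "cb" => no
  Position 6: "ba" => no
  Position 7: "ab" => no
Total occurrences: 0

0


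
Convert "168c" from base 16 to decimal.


Input: "168c" in base 16
Positional expansion:
  Digit '1' (value 1) x 16^3 = 4096
  Digit '6' (value 6) x 16^2 = 1536
  Digit '8' (value 8) x 16^1 = 128
  Digit 'c' (value 12) x 16^0 = 12
Sum = 5772

5772


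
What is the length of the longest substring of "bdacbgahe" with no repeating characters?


Input: "bdacbgahe"
Sliding window (track last position of each char):
  Position 0 ('b'): window [0,0] length 1 -- new best
  Position 1 ('d'): window [0,1] length 2 -- new best
  Position 2 ('a'): window [0,2] length 3 -- new best
  Position 3 ('c'): window [0,3] length 4 -- new best
  Position 4 ('b'): repeat (last at 0), move window start to 1
  Position 4 ('b'): window [1,4] length 4
  Position 5 ('g'): window [1,5] length 5 -- new best
  Position 6 ('a'): repeat (last at 2), move window start to 3
  Position 6 ('a'): window [3,6] length 4
  Position 7 ('h'): window [3,7] length 5
  Position 8 ('e'): window [3,8] length 6 -- new best
Longest substring with no repeats: "cbgahe" with length 6

6


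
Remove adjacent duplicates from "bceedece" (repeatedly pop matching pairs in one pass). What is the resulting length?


Input: bceedece
Stack-based adjacent duplicate removal:
  Read 'b': push. Stack: b
  Read 'c': push. Stack: bc
  Read 'e': push. Stack: bce
  Read 'e': matches stack top 'e' => pop. Stack: bc
  Read 'd': push. Stack: bcd
  Read 'e': push. Stack: bcde
  Read 'c': push. Stack: bcdec
  Read 'e': push. Stack: bcdece
Final stack: "bcdece" (length 6)

6


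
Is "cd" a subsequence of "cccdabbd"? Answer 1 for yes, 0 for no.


Check if "cd" is a subsequence of "cccdabbd"
Greedy scan:
  Position 0 ('c'): matches sub[0] = 'c'
  Position 1 ('c'): no match needed
  Position 2 ('c'): no match needed
  Position 3 ('d'): matches sub[1] = 'd'
  Position 4 ('a'): no match needed
  Position 5 ('b'): no match needed
  Position 6 ('b'): no match needed
  Position 7 ('d'): no match needed
All 2 characters matched => is a subsequence

1


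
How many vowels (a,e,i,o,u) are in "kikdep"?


Input: kikdep
Checking each character:
  'k' at position 0: consonant
  'i' at position 1: vowel (running total: 1)
  'k' at position 2: consonant
  'd' at position 3: consonant
  'e' at position 4: vowel (running total: 2)
  'p' at position 5: consonant
Total vowels: 2

2


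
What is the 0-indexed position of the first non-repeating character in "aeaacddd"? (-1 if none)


Input: aeaacddd
Character frequencies:
  'a': 3
  'c': 1
  'd': 3
  'e': 1
Scanning left to right for freq == 1:
  Position 0 ('a'): freq=3, skip
  Position 1 ('e'): unique! => answer = 1

1


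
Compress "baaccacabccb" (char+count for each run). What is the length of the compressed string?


Input: baaccacabccb
Runs:
  'b' x 1 => "b1"
  'a' x 2 => "a2"
  'c' x 2 => "c2"
  'a' x 1 => "a1"
  'c' x 1 => "c1"
  'a' x 1 => "a1"
  'b' x 1 => "b1"
  'c' x 2 => "c2"
  'b' x 1 => "b1"
Compressed: "b1a2c2a1c1a1b1c2b1"
Compressed length: 18

18


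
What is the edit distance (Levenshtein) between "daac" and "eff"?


Computing edit distance: "daac" -> "eff"
DP table:
           e    f    f
      0    1    2    3
  d   1    1    2    3
  a   2    2    2    3
  a   3    3    3    3
  c   4    4    4    4
Edit distance = dp[4][3] = 4

4


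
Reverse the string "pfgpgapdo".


Input: pfgpgapdo
Reading characters right to left:
  Position 8: 'o'
  Position 7: 'd'
  Position 6: 'p'
  Position 5: 'a'
  Position 4: 'g'
  Position 3: 'p'
  Position 2: 'g'
  Position 1: 'f'
  Position 0: 'p'
Reversed: odpagpgfp

odpagpgfp


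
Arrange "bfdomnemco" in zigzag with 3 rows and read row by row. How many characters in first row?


Zigzag "bfdomnemco" into 3 rows:
Placing characters:
  'b' => row 0
  'f' => row 1
  'd' => row 2
  'o' => row 1
  'm' => row 0
  'n' => row 1
  'e' => row 2
  'm' => row 1
  'c' => row 0
  'o' => row 1
Rows:
  Row 0: "bmc"
  Row 1: "fonmo"
  Row 2: "de"
First row length: 3

3


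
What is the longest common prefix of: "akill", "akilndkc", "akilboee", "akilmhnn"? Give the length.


Words: akill, akilndkc, akilboee, akilmhnn
  Position 0: all 'a' => match
  Position 1: all 'k' => match
  Position 2: all 'i' => match
  Position 3: all 'l' => match
  Position 4: ('l', 'n', 'b', 'm') => mismatch, stop
LCP = "akil" (length 4)

4


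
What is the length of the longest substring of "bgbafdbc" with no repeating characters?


Input: "bgbafdbc"
Sliding window (track last position of each char):
  Position 0 ('b'): window [0,0] length 1 -- new best
  Position 1 ('g'): window [0,1] length 2 -- new best
  Position 2 ('b'): repeat (last at 0), move window start to 1
  Position 2 ('b'): window [1,2] length 2
  Position 3 ('a'): window [1,3] length 3 -- new best
  Position 4 ('f'): window [1,4] length 4 -- new best
  Position 5 ('d'): window [1,5] length 5 -- new best
  Position 6 ('b'): repeat (last at 2), move window start to 3
  Position 6 ('b'): window [3,6] length 4
  Position 7 ('c'): window [3,7] length 5
Longest substring with no repeats: "gbafd" with length 5

5


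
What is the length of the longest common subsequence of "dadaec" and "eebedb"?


LCS of "dadaec" and "eebedb"
DP table:
           e    e    b    e    d    b
      0    0    0    0    0    0    0
  d   0    0    0    0    0    1    1
  a   0    0    0    0    0    1    1
  d   0    0    0    0    0    1    1
  a   0    0    0    0    0    1    1
  e   0    1    1    1    1    1    1
  c   0    1    1    1    1    1    1
LCS length = dp[6][6] = 1

1


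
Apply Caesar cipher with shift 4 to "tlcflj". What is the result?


Caesar cipher: shift "tlcflj" by 4
  't' (pos 19) + 4 = pos 23 = 'x'
  'l' (pos 11) + 4 = pos 15 = 'p'
  'c' (pos 2) + 4 = pos 6 = 'g'
  'f' (pos 5) + 4 = pos 9 = 'j'
  'l' (pos 11) + 4 = pos 15 = 'p'
  'j' (pos 9) + 4 = pos 13 = 'n'
Result: xpgjpn

xpgjpn


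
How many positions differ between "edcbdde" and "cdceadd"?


Comparing "edcbdde" and "cdceadd" position by position:
  Position 0: 'e' vs 'c' => DIFFER
  Position 1: 'd' vs 'd' => same
  Position 2: 'c' vs 'c' => same
  Position 3: 'b' vs 'e' => DIFFER
  Position 4: 'd' vs 'a' => DIFFER
  Position 5: 'd' vs 'd' => same
  Position 6: 'e' vs 'd' => DIFFER
Positions that differ: 4

4


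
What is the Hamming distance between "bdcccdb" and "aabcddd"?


Comparing "bdcccdb" and "aabcddd" position by position:
  Position 0: 'b' vs 'a' => differ
  Position 1: 'd' vs 'a' => differ
  Position 2: 'c' vs 'b' => differ
  Position 3: 'c' vs 'c' => same
  Position 4: 'c' vs 'd' => differ
  Position 5: 'd' vs 'd' => same
  Position 6: 'b' vs 'd' => differ
Total differences (Hamming distance): 5

5


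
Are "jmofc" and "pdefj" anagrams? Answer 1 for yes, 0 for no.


Strings: "jmofc", "pdefj"
Sorted first:  cfjmo
Sorted second: defjp
Differ at position 0: 'c' vs 'd' => not anagrams

0


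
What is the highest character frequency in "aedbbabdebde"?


Input: aedbbabdebde
Character counts:
  'a': 2
  'b': 4
  'd': 3
  'e': 3
Maximum frequency: 4

4


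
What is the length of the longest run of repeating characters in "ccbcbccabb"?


Input: "ccbcbccabb"
Scanning for longest run:
  Position 1 ('c'): continues run of 'c', length=2
  Position 2 ('b'): new char, reset run to 1
  Position 3 ('c'): new char, reset run to 1
  Position 4 ('b'): new char, reset run to 1
  Position 5 ('c'): new char, reset run to 1
  Position 6 ('c'): continues run of 'c', length=2
  Position 7 ('a'): new char, reset run to 1
  Position 8 ('b'): new char, reset run to 1
  Position 9 ('b'): continues run of 'b', length=2
Longest run: 'c' with length 2

2


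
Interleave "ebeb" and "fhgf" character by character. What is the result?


Interleaving "ebeb" and "fhgf":
  Position 0: 'e' from first, 'f' from second => "ef"
  Position 1: 'b' from first, 'h' from second => "bh"
  Position 2: 'e' from first, 'g' from second => "eg"
  Position 3: 'b' from first, 'f' from second => "bf"
Result: efbhegbf

efbhegbf


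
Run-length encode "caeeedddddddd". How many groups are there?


Input: caeeedddddddd
Scanning for consecutive runs:
  Group 1: 'c' x 1 (positions 0-0)
  Group 2: 'a' x 1 (positions 1-1)
  Group 3: 'e' x 3 (positions 2-4)
  Group 4: 'd' x 8 (positions 5-12)
Total groups: 4

4


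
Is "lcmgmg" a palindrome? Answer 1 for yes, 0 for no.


Input: lcmgmg
Reversed: gmgmcl
  Compare pos 0 ('l') with pos 5 ('g'): MISMATCH
  Compare pos 1 ('c') with pos 4 ('m'): MISMATCH
  Compare pos 2 ('m') with pos 3 ('g'): MISMATCH
Result: not a palindrome

0


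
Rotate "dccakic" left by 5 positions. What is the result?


Input: "dccakic", rotate left by 5
First 5 characters: "dccak"
Remaining characters: "ic"
Concatenate remaining + first: "ic" + "dccak" = "icdccak"

icdccak


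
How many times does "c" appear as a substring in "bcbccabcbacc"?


Searching for "c" in "bcbccabcbacc"
Scanning each position:
  Position 0: "b" => no
  Position 1: "c" => MATCH
  Position 2: "b" => no
  Position 3: "c" => MATCH
  Position 4: "c" => MATCH
  Position 5: "a" => no
  Position 6: "b" => no
  Position 7: "c" => MATCH
  Position 8: "b" => no
  Position 9: "a" => no
  Position 10: "c" => MATCH
  Position 11: "c" => MATCH
Total occurrences: 6

6


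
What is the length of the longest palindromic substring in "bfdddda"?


Input: "bfdddda"
Checking substrings for palindromes:
  [2:6] "dddd" (len 4) => palindrome
  [2:5] "ddd" (len 3) => palindrome
  [3:6] "ddd" (len 3) => palindrome
  [2:4] "dd" (len 2) => palindrome
  [3:5] "dd" (len 2) => palindrome
  [4:6] "dd" (len 2) => palindrome
Longest palindromic substring: "dddd" with length 4

4


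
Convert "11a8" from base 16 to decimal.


Input: "11a8" in base 16
Positional expansion:
  Digit '1' (value 1) x 16^3 = 4096
  Digit '1' (value 1) x 16^2 = 256
  Digit 'a' (value 10) x 16^1 = 160
  Digit '8' (value 8) x 16^0 = 8
Sum = 4520

4520


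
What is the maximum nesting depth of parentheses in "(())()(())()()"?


Input: "(())()(())()()"
Tracking depth:
  Position 0 '(': depth becomes 1
  Position 1 '(': depth becomes 2
  Position 2 ')': depth becomes 1
  Position 3 ')': depth becomes 0
  Position 4 '(': depth becomes 1
  Position 5 ')': depth becomes 0
  Position 6 '(': depth becomes 1
  Position 7 '(': depth becomes 2
  Position 8 ')': depth becomes 1
  Position 9 ')': depth becomes 0
  Position 10 '(': depth becomes 1
  Position 11 ')': depth becomes 0
  Position 12 '(': depth becomes 1
  Position 13 ')': depth becomes 0
Maximum depth reached: 2

2


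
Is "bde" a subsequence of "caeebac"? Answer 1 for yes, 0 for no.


Check if "bde" is a subsequence of "caeebac"
Greedy scan:
  Position 0 ('c'): no match needed
  Position 1 ('a'): no match needed
  Position 2 ('e'): no match needed
  Position 3 ('e'): no match needed
  Position 4 ('b'): matches sub[0] = 'b'
  Position 5 ('a'): no match needed
  Position 6 ('c'): no match needed
Only matched 1/3 characters => not a subsequence

0


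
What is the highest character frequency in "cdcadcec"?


Input: cdcadcec
Character counts:
  'a': 1
  'c': 4
  'd': 2
  'e': 1
Maximum frequency: 4

4


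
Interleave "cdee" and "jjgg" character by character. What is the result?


Interleaving "cdee" and "jjgg":
  Position 0: 'c' from first, 'j' from second => "cj"
  Position 1: 'd' from first, 'j' from second => "dj"
  Position 2: 'e' from first, 'g' from second => "eg"
  Position 3: 'e' from first, 'g' from second => "eg"
Result: cjdjegeg

cjdjegeg


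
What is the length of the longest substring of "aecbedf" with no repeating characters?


Input: "aecbedf"
Sliding window (track last position of each char):
  Position 0 ('a'): window [0,0] length 1 -- new best
  Position 1 ('e'): window [0,1] length 2 -- new best
  Position 2 ('c'): window [0,2] length 3 -- new best
  Position 3 ('b'): window [0,3] length 4 -- new best
  Position 4 ('e'): repeat (last at 1), move window start to 2
  Position 4 ('e'): window [2,4] length 3
  Position 5 ('d'): window [2,5] length 4
  Position 6 ('f'): window [2,6] length 5 -- new best
Longest substring with no repeats: "cbedf" with length 5

5


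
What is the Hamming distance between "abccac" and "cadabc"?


Comparing "abccac" and "cadabc" position by position:
  Position 0: 'a' vs 'c' => differ
  Position 1: 'b' vs 'a' => differ
  Position 2: 'c' vs 'd' => differ
  Position 3: 'c' vs 'a' => differ
  Position 4: 'a' vs 'b' => differ
  Position 5: 'c' vs 'c' => same
Total differences (Hamming distance): 5

5


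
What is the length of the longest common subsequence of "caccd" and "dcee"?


LCS of "caccd" and "dcee"
DP table:
           d    c    e    e
      0    0    0    0    0
  c   0    0    1    1    1
  a   0    0    1    1    1
  c   0    0    1    1    1
  c   0    0    1    1    1
  d   0    1    1    1    1
LCS length = dp[5][4] = 1

1


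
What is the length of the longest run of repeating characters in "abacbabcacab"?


Input: "abacbabcacab"
Scanning for longest run:
  Position 1 ('b'): new char, reset run to 1
  Position 2 ('a'): new char, reset run to 1
  Position 3 ('c'): new char, reset run to 1
  Position 4 ('b'): new char, reset run to 1
  Position 5 ('a'): new char, reset run to 1
  Position 6 ('b'): new char, reset run to 1
  Position 7 ('c'): new char, reset run to 1
  Position 8 ('a'): new char, reset run to 1
  Position 9 ('c'): new char, reset run to 1
  Position 10 ('a'): new char, reset run to 1
  Position 11 ('b'): new char, reset run to 1
Longest run: 'a' with length 1

1


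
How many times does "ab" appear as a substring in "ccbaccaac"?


Searching for "ab" in "ccbaccaac"
Scanning each position:
  Position 0: "cc" => no
  Position 1: "cb" => no
  Position 2: "ba" => no
  Position 3: "ac" => no
  Position 4: "cc" => no
  Position 5: "ca" => no
  Position 6: "aa" => no
  Position 7: "ac" => no
Total occurrences: 0

0


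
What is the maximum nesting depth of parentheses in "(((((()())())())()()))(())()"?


Input: "(((((()())())())()()))(())()"
Tracking depth:
  Position 0 '(': depth becomes 1
  Position 1 '(': depth becomes 2
  Position 2 '(': depth becomes 3
  Position 3 '(': depth becomes 4
  Position 4 '(': depth becomes 5
  Position 5 '(': depth becomes 6
  Position 6 ')': depth becomes 5
  Position 7 '(': depth becomes 6
  Position 8 ')': depth becomes 5
  Position 9 ')': depth becomes 4
  Position 10 '(': depth becomes 5
  Position 11 ')': depth becomes 4
  Position 12 ')': depth becomes 3
  Position 13 '(': depth becomes 4
  Position 14 ')': depth becomes 3
  Position 15 ')': depth becomes 2
  Position 16 '(': depth becomes 3
  Position 17 ')': depth becomes 2
  Position 18 '(': depth becomes 3
  Position 19 ')': depth becomes 2
  Position 20 ')': depth becomes 1
  Position 21 ')': depth becomes 0
  Position 22 '(': depth becomes 1
  Position 23 '(': depth becomes 2
  Position 24 ')': depth becomes 1
  Position 25 ')': depth becomes 0
  Position 26 '(': depth becomes 1
  Position 27 ')': depth becomes 0
Maximum depth reached: 6

6


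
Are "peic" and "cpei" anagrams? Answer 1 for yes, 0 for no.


Strings: "peic", "cpei"
Sorted first:  ceip
Sorted second: ceip
Sorted forms match => anagrams

1


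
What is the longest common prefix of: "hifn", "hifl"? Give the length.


Words: hifn, hifl
  Position 0: all 'h' => match
  Position 1: all 'i' => match
  Position 2: all 'f' => match
  Position 3: ('n', 'l') => mismatch, stop
LCP = "hif" (length 3)

3


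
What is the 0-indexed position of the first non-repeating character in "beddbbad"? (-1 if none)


Input: beddbbad
Character frequencies:
  'a': 1
  'b': 3
  'd': 3
  'e': 1
Scanning left to right for freq == 1:
  Position 0 ('b'): freq=3, skip
  Position 1 ('e'): unique! => answer = 1

1


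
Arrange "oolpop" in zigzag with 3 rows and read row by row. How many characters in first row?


Zigzag "oolpop" into 3 rows:
Placing characters:
  'o' => row 0
  'o' => row 1
  'l' => row 2
  'p' => row 1
  'o' => row 0
  'p' => row 1
Rows:
  Row 0: "oo"
  Row 1: "opp"
  Row 2: "l"
First row length: 2

2


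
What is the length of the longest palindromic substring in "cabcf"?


Input: "cabcf"
Checking substrings for palindromes:
  No multi-char palindromic substrings found
Longest palindromic substring: "c" with length 1

1


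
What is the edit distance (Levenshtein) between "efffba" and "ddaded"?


Computing edit distance: "efffba" -> "ddaded"
DP table:
           d    d    a    d    e    d
      0    1    2    3    4    5    6
  e   1    1    2    3    4    4    5
  f   2    2    2    3    4    5    5
  f   3    3    3    3    4    5    6
  f   4    4    4    4    4    5    6
  b   5    5    5    5    5    5    6
  a   6    6    6    5    6    6    6
Edit distance = dp[6][6] = 6

6


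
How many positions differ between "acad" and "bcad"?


Comparing "acad" and "bcad" position by position:
  Position 0: 'a' vs 'b' => DIFFER
  Position 1: 'c' vs 'c' => same
  Position 2: 'a' vs 'a' => same
  Position 3: 'd' vs 'd' => same
Positions that differ: 1

1


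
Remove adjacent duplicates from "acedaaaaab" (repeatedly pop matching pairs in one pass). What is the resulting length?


Input: acedaaaaab
Stack-based adjacent duplicate removal:
  Read 'a': push. Stack: a
  Read 'c': push. Stack: ac
  Read 'e': push. Stack: ace
  Read 'd': push. Stack: aced
  Read 'a': push. Stack: aceda
  Read 'a': matches stack top 'a' => pop. Stack: aced
  Read 'a': push. Stack: aceda
  Read 'a': matches stack top 'a' => pop. Stack: aced
  Read 'a': push. Stack: aceda
  Read 'b': push. Stack: acedab
Final stack: "acedab" (length 6)

6


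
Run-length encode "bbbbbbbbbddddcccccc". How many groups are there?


Input: bbbbbbbbbddddcccccc
Scanning for consecutive runs:
  Group 1: 'b' x 9 (positions 0-8)
  Group 2: 'd' x 4 (positions 9-12)
  Group 3: 'c' x 6 (positions 13-18)
Total groups: 3

3


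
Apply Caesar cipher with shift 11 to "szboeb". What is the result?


Caesar cipher: shift "szboeb" by 11
  's' (pos 18) + 11 = pos 3 = 'd'
  'z' (pos 25) + 11 = pos 10 = 'k'
  'b' (pos 1) + 11 = pos 12 = 'm'
  'o' (pos 14) + 11 = pos 25 = 'z'
  'e' (pos 4) + 11 = pos 15 = 'p'
  'b' (pos 1) + 11 = pos 12 = 'm'
Result: dkmzpm

dkmzpm


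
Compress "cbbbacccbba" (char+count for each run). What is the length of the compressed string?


Input: cbbbacccbba
Runs:
  'c' x 1 => "c1"
  'b' x 3 => "b3"
  'a' x 1 => "a1"
  'c' x 3 => "c3"
  'b' x 2 => "b2"
  'a' x 1 => "a1"
Compressed: "c1b3a1c3b2a1"
Compressed length: 12

12


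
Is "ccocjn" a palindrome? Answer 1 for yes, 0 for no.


Input: ccocjn
Reversed: njcocc
  Compare pos 0 ('c') with pos 5 ('n'): MISMATCH
  Compare pos 1 ('c') with pos 4 ('j'): MISMATCH
  Compare pos 2 ('o') with pos 3 ('c'): MISMATCH
Result: not a palindrome

0


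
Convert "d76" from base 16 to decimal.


Input: "d76" in base 16
Positional expansion:
  Digit 'd' (value 13) x 16^2 = 3328
  Digit '7' (value 7) x 16^1 = 112
  Digit '6' (value 6) x 16^0 = 6
Sum = 3446

3446


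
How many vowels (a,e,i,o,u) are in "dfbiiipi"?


Input: dfbiiipi
Checking each character:
  'd' at position 0: consonant
  'f' at position 1: consonant
  'b' at position 2: consonant
  'i' at position 3: vowel (running total: 1)
  'i' at position 4: vowel (running total: 2)
  'i' at position 5: vowel (running total: 3)
  'p' at position 6: consonant
  'i' at position 7: vowel (running total: 4)
Total vowels: 4

4


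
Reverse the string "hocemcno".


Input: hocemcno
Reading characters right to left:
  Position 7: 'o'
  Position 6: 'n'
  Position 5: 'c'
  Position 4: 'm'
  Position 3: 'e'
  Position 2: 'c'
  Position 1: 'o'
  Position 0: 'h'
Reversed: oncmecoh

oncmecoh


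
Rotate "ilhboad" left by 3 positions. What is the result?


Input: "ilhboad", rotate left by 3
First 3 characters: "ilh"
Remaining characters: "boad"
Concatenate remaining + first: "boad" + "ilh" = "boadilh"

boadilh


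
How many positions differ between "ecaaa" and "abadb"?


Comparing "ecaaa" and "abadb" position by position:
  Position 0: 'e' vs 'a' => DIFFER
  Position 1: 'c' vs 'b' => DIFFER
  Position 2: 'a' vs 'a' => same
  Position 3: 'a' vs 'd' => DIFFER
  Position 4: 'a' vs 'b' => DIFFER
Positions that differ: 4

4


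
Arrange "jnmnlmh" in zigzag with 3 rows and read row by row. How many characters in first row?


Zigzag "jnmnlmh" into 3 rows:
Placing characters:
  'j' => row 0
  'n' => row 1
  'm' => row 2
  'n' => row 1
  'l' => row 0
  'm' => row 1
  'h' => row 2
Rows:
  Row 0: "jl"
  Row 1: "nnm"
  Row 2: "mh"
First row length: 2

2


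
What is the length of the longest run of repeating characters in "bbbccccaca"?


Input: "bbbccccaca"
Scanning for longest run:
  Position 1 ('b'): continues run of 'b', length=2
  Position 2 ('b'): continues run of 'b', length=3
  Position 3 ('c'): new char, reset run to 1
  Position 4 ('c'): continues run of 'c', length=2
  Position 5 ('c'): continues run of 'c', length=3
  Position 6 ('c'): continues run of 'c', length=4
  Position 7 ('a'): new char, reset run to 1
  Position 8 ('c'): new char, reset run to 1
  Position 9 ('a'): new char, reset run to 1
Longest run: 'c' with length 4

4


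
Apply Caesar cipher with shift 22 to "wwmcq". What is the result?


Caesar cipher: shift "wwmcq" by 22
  'w' (pos 22) + 22 = pos 18 = 's'
  'w' (pos 22) + 22 = pos 18 = 's'
  'm' (pos 12) + 22 = pos 8 = 'i'
  'c' (pos 2) + 22 = pos 24 = 'y'
  'q' (pos 16) + 22 = pos 12 = 'm'
Result: ssiym

ssiym


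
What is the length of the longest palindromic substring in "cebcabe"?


Input: "cebcabe"
Checking substrings for palindromes:
  No multi-char palindromic substrings found
Longest palindromic substring: "c" with length 1

1


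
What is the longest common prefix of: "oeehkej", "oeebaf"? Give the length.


Words: oeehkej, oeebaf
  Position 0: all 'o' => match
  Position 1: all 'e' => match
  Position 2: all 'e' => match
  Position 3: ('h', 'b') => mismatch, stop
LCP = "oee" (length 3)

3


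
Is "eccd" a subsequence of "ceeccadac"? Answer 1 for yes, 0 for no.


Check if "eccd" is a subsequence of "ceeccadac"
Greedy scan:
  Position 0 ('c'): no match needed
  Position 1 ('e'): matches sub[0] = 'e'
  Position 2 ('e'): no match needed
  Position 3 ('c'): matches sub[1] = 'c'
  Position 4 ('c'): matches sub[2] = 'c'
  Position 5 ('a'): no match needed
  Position 6 ('d'): matches sub[3] = 'd'
  Position 7 ('a'): no match needed
  Position 8 ('c'): no match needed
All 4 characters matched => is a subsequence

1


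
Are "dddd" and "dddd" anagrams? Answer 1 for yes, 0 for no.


Strings: "dddd", "dddd"
Sorted first:  dddd
Sorted second: dddd
Sorted forms match => anagrams

1


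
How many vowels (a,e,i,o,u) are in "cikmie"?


Input: cikmie
Checking each character:
  'c' at position 0: consonant
  'i' at position 1: vowel (running total: 1)
  'k' at position 2: consonant
  'm' at position 3: consonant
  'i' at position 4: vowel (running total: 2)
  'e' at position 5: vowel (running total: 3)
Total vowels: 3

3


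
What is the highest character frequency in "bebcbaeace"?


Input: bebcbaeace
Character counts:
  'a': 2
  'b': 3
  'c': 2
  'e': 3
Maximum frequency: 3

3


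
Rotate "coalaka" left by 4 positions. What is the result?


Input: "coalaka", rotate left by 4
First 4 characters: "coal"
Remaining characters: "aka"
Concatenate remaining + first: "aka" + "coal" = "akacoal"

akacoal


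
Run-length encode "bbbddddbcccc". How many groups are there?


Input: bbbddddbcccc
Scanning for consecutive runs:
  Group 1: 'b' x 3 (positions 0-2)
  Group 2: 'd' x 4 (positions 3-6)
  Group 3: 'b' x 1 (positions 7-7)
  Group 4: 'c' x 4 (positions 8-11)
Total groups: 4

4


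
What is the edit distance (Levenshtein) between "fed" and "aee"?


Computing edit distance: "fed" -> "aee"
DP table:
           a    e    e
      0    1    2    3
  f   1    1    2    3
  e   2    2    1    2
  d   3    3    2    2
Edit distance = dp[3][3] = 2

2


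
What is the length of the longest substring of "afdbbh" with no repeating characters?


Input: "afdbbh"
Sliding window (track last position of each char):
  Position 0 ('a'): window [0,0] length 1 -- new best
  Position 1 ('f'): window [0,1] length 2 -- new best
  Position 2 ('d'): window [0,2] length 3 -- new best
  Position 3 ('b'): window [0,3] length 4 -- new best
  Position 4 ('b'): repeat (last at 3), move window start to 4
  Position 4 ('b'): window [4,4] length 1
  Position 5 ('h'): window [4,5] length 2
Longest substring with no repeats: "afdb" with length 4

4


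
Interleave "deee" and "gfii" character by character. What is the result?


Interleaving "deee" and "gfii":
  Position 0: 'd' from first, 'g' from second => "dg"
  Position 1: 'e' from first, 'f' from second => "ef"
  Position 2: 'e' from first, 'i' from second => "ei"
  Position 3: 'e' from first, 'i' from second => "ei"
Result: dgefeiei

dgefeiei


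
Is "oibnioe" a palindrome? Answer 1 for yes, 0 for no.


Input: oibnioe
Reversed: eoinbio
  Compare pos 0 ('o') with pos 6 ('e'): MISMATCH
  Compare pos 1 ('i') with pos 5 ('o'): MISMATCH
  Compare pos 2 ('b') with pos 4 ('i'): MISMATCH
Result: not a palindrome

0


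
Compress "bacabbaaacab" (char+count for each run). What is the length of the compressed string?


Input: bacabbaaacab
Runs:
  'b' x 1 => "b1"
  'a' x 1 => "a1"
  'c' x 1 => "c1"
  'a' x 1 => "a1"
  'b' x 2 => "b2"
  'a' x 3 => "a3"
  'c' x 1 => "c1"
  'a' x 1 => "a1"
  'b' x 1 => "b1"
Compressed: "b1a1c1a1b2a3c1a1b1"
Compressed length: 18

18


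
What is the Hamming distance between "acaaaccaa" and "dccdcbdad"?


Comparing "acaaaccaa" and "dccdcbdad" position by position:
  Position 0: 'a' vs 'd' => differ
  Position 1: 'c' vs 'c' => same
  Position 2: 'a' vs 'c' => differ
  Position 3: 'a' vs 'd' => differ
  Position 4: 'a' vs 'c' => differ
  Position 5: 'c' vs 'b' => differ
  Position 6: 'c' vs 'd' => differ
  Position 7: 'a' vs 'a' => same
  Position 8: 'a' vs 'd' => differ
Total differences (Hamming distance): 7

7


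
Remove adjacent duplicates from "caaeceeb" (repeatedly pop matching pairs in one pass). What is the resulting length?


Input: caaeceeb
Stack-based adjacent duplicate removal:
  Read 'c': push. Stack: c
  Read 'a': push. Stack: ca
  Read 'a': matches stack top 'a' => pop. Stack: c
  Read 'e': push. Stack: ce
  Read 'c': push. Stack: cec
  Read 'e': push. Stack: cece
  Read 'e': matches stack top 'e' => pop. Stack: cec
  Read 'b': push. Stack: cecb
Final stack: "cecb" (length 4)

4


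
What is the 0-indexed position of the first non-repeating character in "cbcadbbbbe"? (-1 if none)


Input: cbcadbbbbe
Character frequencies:
  'a': 1
  'b': 5
  'c': 2
  'd': 1
  'e': 1
Scanning left to right for freq == 1:
  Position 0 ('c'): freq=2, skip
  Position 1 ('b'): freq=5, skip
  Position 2 ('c'): freq=2, skip
  Position 3 ('a'): unique! => answer = 3

3


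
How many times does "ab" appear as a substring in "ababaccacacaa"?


Searching for "ab" in "ababaccacacaa"
Scanning each position:
  Position 0: "ab" => MATCH
  Position 1: "ba" => no
  Position 2: "ab" => MATCH
  Position 3: "ba" => no
  Position 4: "ac" => no
  Position 5: "cc" => no
  Position 6: "ca" => no
  Position 7: "ac" => no
  Position 8: "ca" => no
  Position 9: "ac" => no
  Position 10: "ca" => no
  Position 11: "aa" => no
Total occurrences: 2

2


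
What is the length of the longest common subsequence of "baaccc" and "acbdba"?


LCS of "baaccc" and "acbdba"
DP table:
           a    c    b    d    b    a
      0    0    0    0    0    0    0
  b   0    0    0    1    1    1    1
  a   0    1    1    1    1    1    2
  a   0    1    1    1    1    1    2
  c   0    1    2    2    2    2    2
  c   0    1    2    2    2    2    2
  c   0    1    2    2    2    2    2
LCS length = dp[6][6] = 2

2


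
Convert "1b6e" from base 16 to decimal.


Input: "1b6e" in base 16
Positional expansion:
  Digit '1' (value 1) x 16^3 = 4096
  Digit 'b' (value 11) x 16^2 = 2816
  Digit '6' (value 6) x 16^1 = 96
  Digit 'e' (value 14) x 16^0 = 14
Sum = 7022

7022


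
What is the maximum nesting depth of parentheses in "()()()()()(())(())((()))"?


Input: "()()()()()(())(())((()))"
Tracking depth:
  Position 0 '(': depth becomes 1
  Position 1 ')': depth becomes 0
  Position 2 '(': depth becomes 1
  Position 3 ')': depth becomes 0
  Position 4 '(': depth becomes 1
  Position 5 ')': depth becomes 0
  Position 6 '(': depth becomes 1
  Position 7 ')': depth becomes 0
  Position 8 '(': depth becomes 1
  Position 9 ')': depth becomes 0
  Position 10 '(': depth becomes 1
  Position 11 '(': depth becomes 2
  Position 12 ')': depth becomes 1
  Position 13 ')': depth becomes 0
  Position 14 '(': depth becomes 1
  Position 15 '(': depth becomes 2
  Position 16 ')': depth becomes 1
  Position 17 ')': depth becomes 0
  Position 18 '(': depth becomes 1
  Position 19 '(': depth becomes 2
  Position 20 '(': depth becomes 3
  Position 21 ')': depth becomes 2
  Position 22 ')': depth becomes 1
  Position 23 ')': depth becomes 0
Maximum depth reached: 3

3


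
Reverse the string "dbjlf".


Input: dbjlf
Reading characters right to left:
  Position 4: 'f'
  Position 3: 'l'
  Position 2: 'j'
  Position 1: 'b'
  Position 0: 'd'
Reversed: fljbd

fljbd


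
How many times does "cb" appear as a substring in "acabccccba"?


Searching for "cb" in "acabccccba"
Scanning each position:
  Position 0: "ac" => no
  Position 1: "ca" => no
  Position 2: "ab" => no
  Position 3: "bc" => no
  Position 4: "cc" => no
  Position 5: "cc" => no
  Position 6: "cc" => no
  Position 7: "cb" => MATCH
  Position 8: "ba" => no
Total occurrences: 1

1


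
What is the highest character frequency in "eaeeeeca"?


Input: eaeeeeca
Character counts:
  'a': 2
  'c': 1
  'e': 5
Maximum frequency: 5

5


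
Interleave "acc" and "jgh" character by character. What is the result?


Interleaving "acc" and "jgh":
  Position 0: 'a' from first, 'j' from second => "aj"
  Position 1: 'c' from first, 'g' from second => "cg"
  Position 2: 'c' from first, 'h' from second => "ch"
Result: ajcgch

ajcgch
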